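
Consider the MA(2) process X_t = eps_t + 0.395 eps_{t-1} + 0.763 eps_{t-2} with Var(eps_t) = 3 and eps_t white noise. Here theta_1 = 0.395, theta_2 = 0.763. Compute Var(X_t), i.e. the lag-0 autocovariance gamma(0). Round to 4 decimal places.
\gamma(0) = 5.2146

For an MA(q) process X_t = eps_t + sum_i theta_i eps_{t-i} with
Var(eps_t) = sigma^2, the variance is
  gamma(0) = sigma^2 * (1 + sum_i theta_i^2).
  sum_i theta_i^2 = (0.395)^2 + (0.763)^2 = 0.156025 + 0.582169 = 0.738194.
  gamma(0) = 3 * (1 + 0.738194) = 3 * 1.738194 = 5.214582, which rounds to 5.2146.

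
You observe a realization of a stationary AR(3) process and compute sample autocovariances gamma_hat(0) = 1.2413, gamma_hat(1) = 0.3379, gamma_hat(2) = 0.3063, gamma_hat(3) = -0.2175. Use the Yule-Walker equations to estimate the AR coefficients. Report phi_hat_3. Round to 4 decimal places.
\hat\phi_{3} = -0.3140

The Yule-Walker equations for an AR(p) process read, in matrix form,
  Gamma_p phi = r_p,   with   (Gamma_p)_{ij} = gamma(|i - j|),
                       (r_p)_i = gamma(i),   i,j = 1..p.
Substitute the sample gammas (Toeplitz matrix and right-hand side of size 3):
  Gamma_p = [[1.2413, 0.3379, 0.3063], [0.3379, 1.2413, 0.3379], [0.3063, 0.3379, 1.2413]]
  r_p     = [0.3379, 0.3063, -0.2175]
Written out (R1..R3):
  (R1) 1.2413 phi_1 + 0.3379 phi_2 + 0.3063 phi_3 = 0.3379
  (R2) 0.3379 phi_1 + 1.2413 phi_2 + 0.3379 phi_3 = 0.3063
  (R3) 0.3063 phi_1 + 0.3379 phi_2 + 1.2413 phi_3 = -0.2175
Gaussian elimination:
  R2 <- R2 - (0.3379/1.2413) R1 = R2 - (0.272215) R1:  1.149319 phi_2 + 0.254521 phi_3 = 0.214319
  R3 <- R3 - (0.3063/1.2413) R1 = R3 - (0.246757) R1:  0.254521 phi_2 + 1.165718 phi_3 = -0.300879
  R3 <- R3 - (0.254521/1.149319) R2 = R3 - (0.221454) R2:  1.109354 phi_3 = -0.348341
Back-substitution:
  phi_hat_3 = -0.348341 / 1.109354 = -0.314004
  phi_hat_2 = (0.214319 - (0.254521)(-0.314004)) / 1.149319 = 0.256012
  phi_hat_1 = (0.3379 - (0.3379)(0.256012) - (0.3063)(-0.314004)) / 1.2413 = 0.280007
So phi_hat = [0.2800, 0.2560, -0.3140].
Therefore phi_hat_3 = -0.3140.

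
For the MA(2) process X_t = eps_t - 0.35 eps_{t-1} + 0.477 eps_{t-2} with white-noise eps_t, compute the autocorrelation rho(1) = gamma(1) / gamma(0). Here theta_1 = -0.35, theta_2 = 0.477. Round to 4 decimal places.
\rho(1) = -0.3829

For an MA(q) process with theta_0 = 1, the autocovariance is
  gamma(k) = sigma^2 * sum_{i=0..q-k} theta_i * theta_{i+k},
and rho(k) = gamma(k) / gamma(0). Sigma^2 cancels.
  numerator   = (1)*(-0.35) + (-0.35)*(0.477) = -0.51695.
  denominator = (1)^2 + (-0.35)^2 + (0.477)^2 = 1.350029.
  rho(1) = -0.51695 / 1.350029 = -0.3829.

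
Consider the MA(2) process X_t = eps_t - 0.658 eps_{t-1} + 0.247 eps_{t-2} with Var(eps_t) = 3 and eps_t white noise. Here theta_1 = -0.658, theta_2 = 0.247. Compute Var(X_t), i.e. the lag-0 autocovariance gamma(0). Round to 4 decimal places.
\gamma(0) = 4.4819

For an MA(q) process X_t = eps_t + sum_i theta_i eps_{t-i} with
Var(eps_t) = sigma^2, the variance is
  gamma(0) = sigma^2 * (1 + sum_i theta_i^2).
  sum_i theta_i^2 = (-0.658)^2 + (0.247)^2 = 0.432964 + 0.061009 = 0.493973.
  gamma(0) = 3 * (1 + 0.493973) = 3 * 1.493973 = 4.481919, which rounds to 4.4819.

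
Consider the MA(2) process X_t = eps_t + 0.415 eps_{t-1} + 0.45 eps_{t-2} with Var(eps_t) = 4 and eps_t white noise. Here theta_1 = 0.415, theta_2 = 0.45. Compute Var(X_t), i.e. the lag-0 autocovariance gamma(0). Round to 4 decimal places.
\gamma(0) = 5.4989

For an MA(q) process X_t = eps_t + sum_i theta_i eps_{t-i} with
Var(eps_t) = sigma^2, the variance is
  gamma(0) = sigma^2 * (1 + sum_i theta_i^2).
  sum_i theta_i^2 = (0.415)^2 + (0.45)^2 = 0.172225 + 0.2025 = 0.374725.
  gamma(0) = 4 * (1 + 0.374725) = 4 * 1.374725 = 5.4989.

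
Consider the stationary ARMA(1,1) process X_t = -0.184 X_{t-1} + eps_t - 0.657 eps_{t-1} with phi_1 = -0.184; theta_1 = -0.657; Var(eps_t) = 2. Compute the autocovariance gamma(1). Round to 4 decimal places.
\gamma(1) = -1.9514

Multiply the model equation by X_{t-k} and take expectations. With theta_0 = psi_0 = 1 and psi_j the MA(infinity) weights, this gives
  gamma(k) - sum_i phi_i gamma(k-i) = c_k,
  c_k = sigma^2 * sum_{j=k..q} theta_j psi_{j-k}   (c_k = 0 for k > q),
using gamma(-m) = gamma(m).
psi-weights needed (psi_j = theta_j + sum_i phi_i psi_{j-i}):
  psi_1 = theta_1 + phi_1 = -0.657 + (-0.184) = -0.841
Right-hand sides:
  c_0 = sigma^2 (1 + theta_1 psi_1) = 2 * (1 + (-0.657)(-0.841)) = 2 * 1.552537 = 3.105074
  c_1 = sigma^2 theta_1 = 2 * (-0.657) = -1.314
  c_2 = 0
Equations for k = 0 and k = 1 (AR order 1):
  gamma(0) = phi_1 gamma(1) + c_0
  gamma(1) = phi_1 gamma(0) + c_1
Substituting the second into the first: gamma(0) (1 - phi_1^2) = c_0 + phi_1 c_1, so
  gamma(0) = (c_0 + phi_1 c_1) / (1 - phi_1^2) = (3.105074 + (-0.184)(-1.314)) / (1 - (-0.184)^2) = 3.34685 / 0.966144 = 3.464132.
  gamma(1) = phi_1 gamma(0) + c_1 = (-0.184)(3.464132) + (-1.314) = -1.9514.
Therefore gamma(1) = -1.9514 (to 4 decimal places).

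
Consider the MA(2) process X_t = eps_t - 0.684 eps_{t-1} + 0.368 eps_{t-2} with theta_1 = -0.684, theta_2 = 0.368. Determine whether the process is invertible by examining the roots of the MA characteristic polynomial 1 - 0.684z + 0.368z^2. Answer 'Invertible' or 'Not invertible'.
\text{Invertible}

The MA(q) characteristic polynomial is P(z) = 1 - 0.684z + 0.368z^2.
Invertibility requires all roots to lie outside the unit circle, i.e. |z| > 1 for every root.
Set 1 + (-0.684) z + (0.368) z^2 = 0, i.e. a z^2 + b z + c = 0 with a = 0.368, b = -0.684, c = 1.
Discriminant D = b^2 - 4ac = (-0.684)^2 - 4*(0.368)*1 = 0.467856 - (1.472) = -1.004144.
D < 0, so the roots are the complex-conjugate pair z = (-b +/- i sqrt(-D)) / (2a) = 0.9293 +/- 1.3615i.
For a conjugate pair |z|^2 = z * conj(z) = (product of roots) = c/a = 1/(0.368) = 2.717391, so |z| = sqrt(2.717391) = 1.6485 for both roots.
Moduli of all roots: 1.6485, 1.6485.
All moduli strictly greater than 1? Yes.
Verdict: Invertible.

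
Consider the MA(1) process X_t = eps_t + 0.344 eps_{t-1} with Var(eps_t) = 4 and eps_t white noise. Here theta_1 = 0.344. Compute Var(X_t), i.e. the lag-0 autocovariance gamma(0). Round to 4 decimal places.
\gamma(0) = 4.4733

For an MA(q) process X_t = eps_t + sum_i theta_i eps_{t-i} with
Var(eps_t) = sigma^2, the variance is
  gamma(0) = sigma^2 * (1 + sum_i theta_i^2).
  sum_i theta_i^2 = (0.344)^2 = 0.118336.
  gamma(0) = 4 * (1 + 0.118336) = 4 * 1.118336 = 4.473344, which rounds to 4.4733.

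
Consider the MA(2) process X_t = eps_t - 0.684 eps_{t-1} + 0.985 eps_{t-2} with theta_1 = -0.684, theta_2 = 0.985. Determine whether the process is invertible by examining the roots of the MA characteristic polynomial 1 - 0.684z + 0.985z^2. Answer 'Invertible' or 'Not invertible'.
\text{Invertible}

The MA(q) characteristic polynomial is P(z) = 1 - 0.684z + 0.985z^2.
Invertibility requires all roots to lie outside the unit circle, i.e. |z| > 1 for every root.
Set 1 + (-0.684) z + (0.985) z^2 = 0, i.e. a z^2 + b z + c = 0 with a = 0.985, b = -0.684, c = 1.
Discriminant D = b^2 - 4ac = (-0.684)^2 - 4*(0.985)*1 = 0.467856 - (3.94) = -3.472144.
D < 0, so the roots are the complex-conjugate pair z = (-b +/- i sqrt(-D)) / (2a) = 0.3472 +/- 0.9459i.
For a conjugate pair |z|^2 = z * conj(z) = (product of roots) = c/a = 1/(0.985) = 1.015228, so |z| = sqrt(1.015228) = 1.0076 for both roots.
Moduli of all roots: 1.0076, 1.0076.
All moduli strictly greater than 1? Yes.
Verdict: Invertible.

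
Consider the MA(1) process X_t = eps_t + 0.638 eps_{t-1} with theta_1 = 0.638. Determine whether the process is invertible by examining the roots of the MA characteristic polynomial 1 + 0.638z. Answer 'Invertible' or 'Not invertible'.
\text{Invertible}

The MA(q) characteristic polynomial is P(z) = 1 + 0.638z.
Invertibility requires all roots to lie outside the unit circle, i.e. |z| > 1 for every root.
This is linear in z: 1 + (0.638) z = 0  =>  z = -1/(0.638) = -1.567398,  |z| = 1.567398.
Moduli of all roots: 1.5674.
All moduli strictly greater than 1? Yes.
Verdict: Invertible.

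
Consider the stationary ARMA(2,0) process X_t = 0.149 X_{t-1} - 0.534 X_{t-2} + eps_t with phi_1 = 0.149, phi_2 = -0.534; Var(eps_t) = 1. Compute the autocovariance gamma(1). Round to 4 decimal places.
\gamma(1) = 0.1372

Multiply the model equation by X_{t-k} and take expectations. With theta_0 = psi_0 = 1 and psi_j the MA(infinity) weights, this gives
  gamma(k) - sum_i phi_i gamma(k-i) = c_k,
  c_k = sigma^2 * sum_{j=k..q} theta_j psi_{j-k}   (c_k = 0 for k > q),
using gamma(-m) = gamma(m).
Pure AR (q = 0): c_0 = sigma^2 = 1, c_k = 0 for k >= 1.
Equations for k = 0, 1, 2 (AR order 2, c_2 = 0):
  (E0) gamma(0) = phi_1 gamma(1) + phi_2 gamma(2) + c_0
  (E1) gamma(1) = phi_1 gamma(0) + phi_2 gamma(1) + c_1
  (E2) gamma(2) = phi_1 gamma(1) + phi_2 gamma(0)
From (E1): gamma(1) = A gamma(0) + B with
  A = phi_1 / (1 - phi_2) = 0.149 / 1.534 = 0.097132,   B = c_1 / (1 - phi_2) = 0 / 1.534 = 0.
Insert (E2) into (E0): gamma(0) (1 - phi_2^2) = phi_1 (1 + phi_2) gamma(1) + c_0.
  phi_1 (1 + phi_2) = (0.149)(0.466) = 0.069434,   1 - phi_2^2 = 0.714844.
Replace gamma(1) by A gamma(0) + B and collect gamma(0):
  gamma(0) [0.714844 - (0.069434)(0.097132)] = c_0 = 1
  gamma(0) * 0.7081 = 1
  gamma(0) = 1 / 0.7081 = 1.41223.
  gamma(1) = A gamma(0) = (0.097132)(1.41223) = 0.137172.
Therefore gamma(1) = 0.1372 (to 4 decimal places).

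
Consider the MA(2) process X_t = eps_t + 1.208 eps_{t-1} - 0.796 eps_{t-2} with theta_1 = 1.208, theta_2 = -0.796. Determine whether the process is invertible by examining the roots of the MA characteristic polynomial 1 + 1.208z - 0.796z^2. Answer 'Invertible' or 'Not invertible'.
\text{Not invertible}

The MA(q) characteristic polynomial is P(z) = 1 + 1.208z - 0.796z^2.
Invertibility requires all roots to lie outside the unit circle, i.e. |z| > 1 for every root.
Set 1 + (1.208) z + (-0.796) z^2 = 0, i.e. a z^2 + b z + c = 0 with a = -0.796, b = 1.208, c = 1.
Discriminant D = b^2 - 4ac = (1.208)^2 - 4*(-0.796)*1 = 1.459264 - (-3.184) = 4.643264.
D >= 0, so the roots are real: z = (-b +/- sqrt(D)) / (2a) = (-1.208 +/- 2.154823) / (-1.592).
  z_1 = (-1.208 + 2.154823) / (-1.592) = -0.5947,   |z_1| = 0.5947.
  z_2 = (-1.208 - 2.154823) / (-1.592) = 2.1123,   |z_2| = 2.1123.
Moduli of all roots: 0.5947, 2.1123.
All moduli strictly greater than 1? No.
Verdict: Not invertible.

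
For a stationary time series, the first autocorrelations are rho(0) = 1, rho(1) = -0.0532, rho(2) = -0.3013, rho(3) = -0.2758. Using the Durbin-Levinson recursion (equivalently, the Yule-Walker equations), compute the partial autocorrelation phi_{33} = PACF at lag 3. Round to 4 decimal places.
\phi_{33} = -0.3460

The PACF at lag k is phi_{kk}, the last component of the solution
to the Yule-Walker system G_k phi = r_k where
  (G_k)_{ij} = rho(|i - j|), (r_k)_i = rho(i), i,j = 1..k.
Equivalently, Durbin-Levinson gives phi_{kk} iteratively:
  phi_{11} = rho(1)
  phi_{kk} = [rho(k) - sum_{j=1..k-1} phi_{k-1,j} rho(k-j)]
            / [1 - sum_{j=1..k-1} phi_{k-1,j} rho(j)],
  phi_{k,j} = phi_{k-1,j} - phi_{kk} phi_{k-1,k-j},  j = 1..k-1.
Step k = 1:
  phi_11 = rho(1) = -0.0532.
Step k = 2:
  phi_22 = [rho(2) - phi_11 rho(1)] / [1 - phi_11 rho(1)] = [-0.3013 - (-0.0532)(-0.0532)] / [1 - (-0.0532)(-0.0532)]
         = -0.30413024 / 0.99716976 = -0.304993.
  Update: phi_21 = phi_11 - phi_22 phi_11 = -0.0532 - (-0.304993)(-0.0532) = -0.069426.
Step k = 3:
  phi_33 = [rho(3) - phi_21 rho(2) - phi_22 rho(1)] / [1 - phi_21 rho(1) - phi_22 rho(2)]
    numerator   = -0.2758 - (-0.069426)(-0.3013) - (-0.304993)(-0.0532) = -0.3129436
    denominator = 1 - (-0.069426)(-0.0532) - (-0.304993)(-0.3013) = 0.90441203
  phi_33 = -0.3129436 / 0.90441203 = -0.346.
Therefore phi_{33} = -0.3460.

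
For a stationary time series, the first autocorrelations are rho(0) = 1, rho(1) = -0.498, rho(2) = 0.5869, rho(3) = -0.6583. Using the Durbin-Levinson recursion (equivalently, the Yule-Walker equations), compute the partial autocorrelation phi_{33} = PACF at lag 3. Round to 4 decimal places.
\phi_{33} = -0.4561

The PACF at lag k is phi_{kk}, the last component of the solution
to the Yule-Walker system G_k phi = r_k where
  (G_k)_{ij} = rho(|i - j|), (r_k)_i = rho(i), i,j = 1..k.
Equivalently, Durbin-Levinson gives phi_{kk} iteratively:
  phi_{11} = rho(1)
  phi_{kk} = [rho(k) - sum_{j=1..k-1} phi_{k-1,j} rho(k-j)]
            / [1 - sum_{j=1..k-1} phi_{k-1,j} rho(j)],
  phi_{k,j} = phi_{k-1,j} - phi_{kk} phi_{k-1,k-j},  j = 1..k-1.
Step k = 1:
  phi_11 = rho(1) = -0.498.
Step k = 2:
  phi_22 = [rho(2) - phi_11 rho(1)] / [1 - phi_11 rho(1)] = [0.5869 - (-0.498)(-0.498)] / [1 - (-0.498)(-0.498)]
         = 0.338896 / 0.751996 = 0.450662.
  Update: phi_21 = phi_11 - phi_22 phi_11 = -0.498 - (0.450662)(-0.498) = -0.27357.
Step k = 3:
  phi_33 = [rho(3) - phi_21 rho(2) - phi_22 rho(1)] / [1 - phi_21 rho(1) - phi_22 rho(2)]
    numerator   = -0.6583 - (-0.27357)(0.5869) - (0.450662)(-0.498) = -0.27331191
    denominator = 1 - (-0.27357)(-0.498) - (0.450662)(0.5869) = 0.59926846
  phi_33 = -0.27331191 / 0.59926846 = -0.4561.
Therefore phi_{33} = -0.4561.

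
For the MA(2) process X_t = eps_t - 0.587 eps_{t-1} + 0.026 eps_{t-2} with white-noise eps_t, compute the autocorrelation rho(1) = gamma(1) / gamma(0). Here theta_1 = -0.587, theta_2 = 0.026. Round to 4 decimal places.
\rho(1) = -0.4477

For an MA(q) process with theta_0 = 1, the autocovariance is
  gamma(k) = sigma^2 * sum_{i=0..q-k} theta_i * theta_{i+k},
and rho(k) = gamma(k) / gamma(0). Sigma^2 cancels.
  numerator   = (1)*(-0.587) + (-0.587)*(0.026) = -0.602262.
  denominator = (1)^2 + (-0.587)^2 + (0.026)^2 = 1.345245.
  rho(1) = -0.602262 / 1.345245 = -0.4477.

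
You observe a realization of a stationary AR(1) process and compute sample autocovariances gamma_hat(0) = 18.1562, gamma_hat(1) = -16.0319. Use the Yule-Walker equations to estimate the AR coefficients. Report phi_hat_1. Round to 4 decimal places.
\hat\phi_{1} = -0.8830

The Yule-Walker equations for an AR(p) process read, in matrix form,
  Gamma_p phi = r_p,   with   (Gamma_p)_{ij} = gamma(|i - j|),
                       (r_p)_i = gamma(i),   i,j = 1..p.
Substitute the sample gammas (Toeplitz matrix and right-hand side of size 1):
  Gamma_p = [[18.1562]]
  r_p     = [-16.0319]
With p = 1 this is the single equation gamma(0) phi_1 = gamma(1):
  phi_hat_1 = gamma(1) / gamma(0) = -16.0319 / 18.1562 = -0.8830.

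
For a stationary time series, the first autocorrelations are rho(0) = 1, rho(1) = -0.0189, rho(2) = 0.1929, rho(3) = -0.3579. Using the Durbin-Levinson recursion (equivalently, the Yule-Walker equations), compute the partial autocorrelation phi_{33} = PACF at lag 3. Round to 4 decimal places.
\phi_{33} = -0.3650

The PACF at lag k is phi_{kk}, the last component of the solution
to the Yule-Walker system G_k phi = r_k where
  (G_k)_{ij} = rho(|i - j|), (r_k)_i = rho(i), i,j = 1..k.
Equivalently, Durbin-Levinson gives phi_{kk} iteratively:
  phi_{11} = rho(1)
  phi_{kk} = [rho(k) - sum_{j=1..k-1} phi_{k-1,j} rho(k-j)]
            / [1 - sum_{j=1..k-1} phi_{k-1,j} rho(j)],
  phi_{k,j} = phi_{k-1,j} - phi_{kk} phi_{k-1,k-j},  j = 1..k-1.
Step k = 1:
  phi_11 = rho(1) = -0.0189.
Step k = 2:
  phi_22 = [rho(2) - phi_11 rho(1)] / [1 - phi_11 rho(1)] = [0.1929 - (-0.0189)(-0.0189)] / [1 - (-0.0189)(-0.0189)]
         = 0.19254279 / 0.99964279 = 0.192612.
  Update: phi_21 = phi_11 - phi_22 phi_11 = -0.0189 - (0.192612)(-0.0189) = -0.01526.
Step k = 3:
  phi_33 = [rho(3) - phi_21 rho(2) - phi_22 rho(1)] / [1 - phi_21 rho(1) - phi_22 rho(2)]
    numerator   = -0.3579 - (-0.01526)(0.1929) - (0.192612)(-0.0189) = -0.35131606
    denominator = 1 - (-0.01526)(-0.0189) - (0.192612)(0.1929) = 0.96255682
  phi_33 = -0.35131606 / 0.96255682 = -0.365.
Therefore phi_{33} = -0.3650.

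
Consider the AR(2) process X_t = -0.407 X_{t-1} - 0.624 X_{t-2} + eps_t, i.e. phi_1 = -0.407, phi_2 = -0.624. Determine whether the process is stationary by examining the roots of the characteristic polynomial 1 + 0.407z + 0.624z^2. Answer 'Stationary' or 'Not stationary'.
\text{Stationary}

The AR(p) characteristic polynomial is P(z) = 1 + 0.407z + 0.624z^2.
Stationarity requires all roots to lie outside the unit circle, i.e. |z| > 1 for every root.
Set 1 + (0.407) z + (0.624) z^2 = 0, i.e. a z^2 + b z + c = 0 with a = 0.624, b = 0.407, c = 1.
Discriminant D = b^2 - 4ac = (0.407)^2 - 4*(0.624)*1 = 0.165649 - (2.496) = -2.330351.
D < 0, so the roots are the complex-conjugate pair z = (-b +/- i sqrt(-D)) / (2a) = -0.3261 +/- 1.2232i.
For a conjugate pair |z|^2 = z * conj(z) = (product of roots) = c/a = 1/(0.624) = 1.602564, so |z| = sqrt(1.602564) = 1.2659 for both roots.
Moduli of all roots: 1.2659, 1.2659.
All moduli strictly greater than 1? Yes.
Verdict: Stationary.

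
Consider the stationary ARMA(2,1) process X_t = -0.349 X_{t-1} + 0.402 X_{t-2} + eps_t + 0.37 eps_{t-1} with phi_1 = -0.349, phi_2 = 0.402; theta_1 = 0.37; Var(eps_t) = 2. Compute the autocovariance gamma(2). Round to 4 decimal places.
\gamma(2) = 1.1130

Multiply the model equation by X_{t-k} and take expectations. With theta_0 = psi_0 = 1 and psi_j the MA(infinity) weights, this gives
  gamma(k) - sum_i phi_i gamma(k-i) = c_k,
  c_k = sigma^2 * sum_{j=k..q} theta_j psi_{j-k}   (c_k = 0 for k > q),
using gamma(-m) = gamma(m).
psi-weights needed (psi_j = theta_j + sum_i phi_i psi_{j-i}):
  psi_1 = theta_1 + phi_1 = 0.37 + (-0.349) = 0.021
Right-hand sides:
  c_0 = sigma^2 (1 + theta_1 psi_1) = 2 * (1 + (0.37)(0.021)) = 2 * 1.00777 = 2.01554
  c_1 = sigma^2 theta_1 = 2 * (0.37) = 0.74
  c_2 = 0
Equations for k = 0, 1, 2 (AR order 2, c_2 = 0):
  (E0) gamma(0) = phi_1 gamma(1) + phi_2 gamma(2) + c_0
  (E1) gamma(1) = phi_1 gamma(0) + phi_2 gamma(1) + c_1
  (E2) gamma(2) = phi_1 gamma(1) + phi_2 gamma(0)
From (E1): gamma(1) = A gamma(0) + B with
  A = phi_1 / (1 - phi_2) = -0.349 / 0.598 = -0.583612,   B = c_1 / (1 - phi_2) = 0.74 / 0.598 = 1.237458.
Insert (E2) into (E0): gamma(0) (1 - phi_2^2) = phi_1 (1 + phi_2) gamma(1) + c_0.
  phi_1 (1 + phi_2) = (-0.349)(1.402) = -0.489298,   1 - phi_2^2 = 0.838396.
Replace gamma(1) by A gamma(0) + B and collect gamma(0):
  gamma(0) [0.838396 - (-0.489298)(-0.583612)] = (-0.489298)(1.237458) + 2.01554
  gamma(0) * 0.552836 = 1.410054
  gamma(0) = 1.410054 / 0.552836 = 2.550584.
  gamma(1) = A gamma(0) + B = (-0.583612)(2.550584) + (1.237458) = -0.251093.
  gamma(2) = phi_1 gamma(1) + phi_2 gamma(0) = (-0.349)(-0.251093) + (0.402)(2.550584) = 1.112966.
Therefore gamma(2) = 1.1130 (to 4 decimal places).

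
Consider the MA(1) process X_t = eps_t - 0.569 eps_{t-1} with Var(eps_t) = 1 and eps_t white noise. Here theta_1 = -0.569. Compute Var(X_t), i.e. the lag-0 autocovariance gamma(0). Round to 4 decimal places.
\gamma(0) = 1.3238

For an MA(q) process X_t = eps_t + sum_i theta_i eps_{t-i} with
Var(eps_t) = sigma^2, the variance is
  gamma(0) = sigma^2 * (1 + sum_i theta_i^2).
  sum_i theta_i^2 = (-0.569)^2 = 0.323761.
  gamma(0) = 1 * (1 + 0.323761) = 1 * 1.323761 = 1.323761, which rounds to 1.3238.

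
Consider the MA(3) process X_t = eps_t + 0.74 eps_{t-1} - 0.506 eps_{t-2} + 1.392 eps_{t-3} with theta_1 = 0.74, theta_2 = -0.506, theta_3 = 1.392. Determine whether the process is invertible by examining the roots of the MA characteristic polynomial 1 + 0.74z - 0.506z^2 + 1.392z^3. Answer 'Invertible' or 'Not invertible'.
\text{Not invertible}

The MA(q) characteristic polynomial is P(z) = 1 + 0.74z - 0.506z^2 + 1.392z^3.
Invertibility requires all roots to lie outside the unit circle, i.e. |z| > 1 for every root.
Degree 3: look for a simple real root z0 first, then factor out (1 - z/z0) and solve the remaining quadratic.
Testing z0 = -0.625: P(-0.625) = 1 + (0.74)(-0.625) + (-0.506)(-0.625)^2 + (1.392)(-0.625)^3
  = 1 + (-0.4625) + (-0.197656) + (-0.339844) = 0.  So z_0 = -0.625 is a root, |z_0| = 0.625.
Divide out the factor (1 + 1.6 z) = (1 - z/z0) (since 1/z0 = -1.6):
  P(z) = (1 + 1.6 z)(1 + (-0.86) z + (0.87) z^2)
  [check: z-coef -0.86 - (-1.6) = 0.74; z^2-coef 0.87 - (-1.6)(-0.86) = -0.506; z^3-coef -(-1.6)(0.87) = 1.392.]
Remaining roots from the quadratic factor 1 + (-0.86) z + (0.87) z^2:
  Set 1 + (-0.86) z + (0.87) z^2 = 0, i.e. a z^2 + b z + c = 0 with a = 0.87, b = -0.86, c = 1.
  Discriminant D = b^2 - 4ac = (-0.86)^2 - 4*(0.87)*1 = 0.7396 - (3.48) = -2.7404.
  D < 0, so the roots are the complex-conjugate pair z = (-b +/- i sqrt(-D)) / (2a) = 0.4943 +/- 0.9514i.
  For a conjugate pair |z|^2 = z * conj(z) = (product of roots) = c/a = 1/(0.87) = 1.149425, so |z| = sqrt(1.149425) = 1.0721 for both roots.
Moduli of all roots: 0.6250, 1.0721, 1.0721.
All moduli strictly greater than 1? No.
Verdict: Not invertible.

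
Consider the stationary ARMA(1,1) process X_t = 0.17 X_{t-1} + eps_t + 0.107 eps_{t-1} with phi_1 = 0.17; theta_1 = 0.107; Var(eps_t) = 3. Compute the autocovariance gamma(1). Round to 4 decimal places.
\gamma(1) = 0.8713

Multiply the model equation by X_{t-k} and take expectations. With theta_0 = psi_0 = 1 and psi_j the MA(infinity) weights, this gives
  gamma(k) - sum_i phi_i gamma(k-i) = c_k,
  c_k = sigma^2 * sum_{j=k..q} theta_j psi_{j-k}   (c_k = 0 for k > q),
using gamma(-m) = gamma(m).
psi-weights needed (psi_j = theta_j + sum_i phi_i psi_{j-i}):
  psi_1 = theta_1 + phi_1 = 0.107 + (0.17) = 0.277
Right-hand sides:
  c_0 = sigma^2 (1 + theta_1 psi_1) = 3 * (1 + (0.107)(0.277)) = 3 * 1.029639 = 3.088917
  c_1 = sigma^2 theta_1 = 3 * (0.107) = 0.321
  c_2 = 0
Equations for k = 0 and k = 1 (AR order 1):
  gamma(0) = phi_1 gamma(1) + c_0
  gamma(1) = phi_1 gamma(0) + c_1
Substituting the second into the first: gamma(0) (1 - phi_1^2) = c_0 + phi_1 c_1, so
  gamma(0) = (c_0 + phi_1 c_1) / (1 - phi_1^2) = (3.088917 + (0.17)(0.321)) / (1 - (0.17)^2) = 3.143487 / 0.9711 = 3.237037.
  gamma(1) = phi_1 gamma(0) + c_1 = (0.17)(3.237037) + (0.321) = 0.871296.
Therefore gamma(1) = 0.8713 (to 4 decimal places).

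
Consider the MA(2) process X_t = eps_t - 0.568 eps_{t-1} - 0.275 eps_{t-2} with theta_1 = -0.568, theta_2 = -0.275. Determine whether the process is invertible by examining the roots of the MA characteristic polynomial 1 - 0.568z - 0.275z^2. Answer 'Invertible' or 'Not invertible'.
\text{Invertible}

The MA(q) characteristic polynomial is P(z) = 1 - 0.568z - 0.275z^2.
Invertibility requires all roots to lie outside the unit circle, i.e. |z| > 1 for every root.
Set 1 + (-0.568) z + (-0.275) z^2 = 0, i.e. a z^2 + b z + c = 0 with a = -0.275, b = -0.568, c = 1.
Discriminant D = b^2 - 4ac = (-0.568)^2 - 4*(-0.275)*1 = 0.322624 - (-1.1) = 1.422624.
D >= 0, so the roots are real: z = (-b +/- sqrt(D)) / (2a) = (0.568 +/- 1.192738) / (-0.55).
  z_1 = (0.568 + 1.192738) / (-0.55) = -3.2013,   |z_1| = 3.2013.
  z_2 = (0.568 - 1.192738) / (-0.55) = 1.1359,   |z_2| = 1.1359.
Moduli of all roots: 3.2013, 1.1359.
All moduli strictly greater than 1? Yes.
Verdict: Invertible.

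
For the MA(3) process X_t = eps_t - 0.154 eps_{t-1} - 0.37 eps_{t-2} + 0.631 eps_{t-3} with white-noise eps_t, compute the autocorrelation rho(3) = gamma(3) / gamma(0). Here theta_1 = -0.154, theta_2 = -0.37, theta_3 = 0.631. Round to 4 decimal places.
\rho(3) = 0.4048

For an MA(q) process with theta_0 = 1, the autocovariance is
  gamma(k) = sigma^2 * sum_{i=0..q-k} theta_i * theta_{i+k},
and rho(k) = gamma(k) / gamma(0). Sigma^2 cancels.
  numerator   = (1)*(0.631) = 0.631.
  denominator = (1)^2 + (-0.154)^2 + (-0.37)^2 + (0.631)^2 = 1.558777.
  rho(3) = 0.631 / 1.558777 = 0.4048.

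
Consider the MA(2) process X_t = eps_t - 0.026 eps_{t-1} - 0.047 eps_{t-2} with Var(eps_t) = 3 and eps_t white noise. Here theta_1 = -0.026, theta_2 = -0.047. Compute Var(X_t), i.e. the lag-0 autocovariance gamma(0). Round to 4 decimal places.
\gamma(0) = 3.0087

For an MA(q) process X_t = eps_t + sum_i theta_i eps_{t-i} with
Var(eps_t) = sigma^2, the variance is
  gamma(0) = sigma^2 * (1 + sum_i theta_i^2).
  sum_i theta_i^2 = (-0.026)^2 + (-0.047)^2 = 0.000676 + 0.002209 = 0.002885.
  gamma(0) = 3 * (1 + 0.002885) = 3 * 1.002885 = 3.008655, which rounds to 3.0087.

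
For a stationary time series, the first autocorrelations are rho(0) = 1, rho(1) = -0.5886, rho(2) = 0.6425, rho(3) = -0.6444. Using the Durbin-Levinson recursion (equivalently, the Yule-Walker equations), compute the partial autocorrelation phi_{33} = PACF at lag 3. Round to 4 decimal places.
\phi_{33} = -0.3290

The PACF at lag k is phi_{kk}, the last component of the solution
to the Yule-Walker system G_k phi = r_k where
  (G_k)_{ij} = rho(|i - j|), (r_k)_i = rho(i), i,j = 1..k.
Equivalently, Durbin-Levinson gives phi_{kk} iteratively:
  phi_{11} = rho(1)
  phi_{kk} = [rho(k) - sum_{j=1..k-1} phi_{k-1,j} rho(k-j)]
            / [1 - sum_{j=1..k-1} phi_{k-1,j} rho(j)],
  phi_{k,j} = phi_{k-1,j} - phi_{kk} phi_{k-1,k-j},  j = 1..k-1.
Step k = 1:
  phi_11 = rho(1) = -0.5886.
Step k = 2:
  phi_22 = [rho(2) - phi_11 rho(1)] / [1 - phi_11 rho(1)] = [0.6425 - (-0.5886)(-0.5886)] / [1 - (-0.5886)(-0.5886)]
         = 0.29605004 / 0.65355004 = 0.452988.
  Update: phi_21 = phi_11 - phi_22 phi_11 = -0.5886 - (0.452988)(-0.5886) = -0.321972.
Step k = 3:
  phi_33 = [rho(3) - phi_21 rho(2) - phi_22 rho(1)] / [1 - phi_21 rho(1) - phi_22 rho(2)]
    numerator   = -0.6444 - (-0.321972)(0.6425) - (0.452988)(-0.5886) = -0.17090482
    denominator = 1 - (-0.321972)(-0.5886) - (0.452988)(0.6425) = 0.51944305
  phi_33 = -0.17090482 / 0.51944305 = -0.329.
Therefore phi_{33} = -0.3290.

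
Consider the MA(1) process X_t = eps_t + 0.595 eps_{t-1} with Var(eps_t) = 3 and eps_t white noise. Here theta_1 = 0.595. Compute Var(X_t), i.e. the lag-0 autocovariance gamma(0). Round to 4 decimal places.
\gamma(0) = 4.0621

For an MA(q) process X_t = eps_t + sum_i theta_i eps_{t-i} with
Var(eps_t) = sigma^2, the variance is
  gamma(0) = sigma^2 * (1 + sum_i theta_i^2).
  sum_i theta_i^2 = (0.595)^2 = 0.354025.
  gamma(0) = 3 * (1 + 0.354025) = 3 * 1.354025 = 4.062075, which rounds to 4.0621.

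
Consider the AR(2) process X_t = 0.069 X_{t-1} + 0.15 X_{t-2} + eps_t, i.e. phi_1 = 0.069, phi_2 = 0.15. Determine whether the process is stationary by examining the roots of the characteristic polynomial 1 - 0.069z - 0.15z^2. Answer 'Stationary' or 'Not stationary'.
\text{Stationary}

The AR(p) characteristic polynomial is P(z) = 1 - 0.069z - 0.15z^2.
Stationarity requires all roots to lie outside the unit circle, i.e. |z| > 1 for every root.
Set 1 + (-0.069) z + (-0.15) z^2 = 0, i.e. a z^2 + b z + c = 0 with a = -0.15, b = -0.069, c = 1.
Discriminant D = b^2 - 4ac = (-0.069)^2 - 4*(-0.15)*1 = 0.004761 - (-0.6) = 0.604761.
D >= 0, so the roots are real: z = (-b +/- sqrt(D)) / (2a) = (0.069 +/- 0.777664) / (-0.3).
  z_1 = (0.069 + 0.777664) / (-0.3) = -2.8222,   |z_1| = 2.8222.
  z_2 = (0.069 - 0.777664) / (-0.3) = 2.3622,   |z_2| = 2.3622.
Moduli of all roots: 2.8222, 2.3622.
All moduli strictly greater than 1? Yes.
Verdict: Stationary.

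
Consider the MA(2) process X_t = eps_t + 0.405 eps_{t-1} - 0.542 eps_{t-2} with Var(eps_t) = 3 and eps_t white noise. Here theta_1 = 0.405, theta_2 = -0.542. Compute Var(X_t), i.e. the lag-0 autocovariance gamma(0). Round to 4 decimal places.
\gamma(0) = 4.3734

For an MA(q) process X_t = eps_t + sum_i theta_i eps_{t-i} with
Var(eps_t) = sigma^2, the variance is
  gamma(0) = sigma^2 * (1 + sum_i theta_i^2).
  sum_i theta_i^2 = (0.405)^2 + (-0.542)^2 = 0.164025 + 0.293764 = 0.457789.
  gamma(0) = 3 * (1 + 0.457789) = 3 * 1.457789 = 4.373367, which rounds to 4.3734.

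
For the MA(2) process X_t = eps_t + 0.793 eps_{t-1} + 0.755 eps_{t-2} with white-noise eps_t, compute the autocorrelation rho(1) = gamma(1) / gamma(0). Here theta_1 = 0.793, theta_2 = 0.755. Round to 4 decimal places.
\rho(1) = 0.6329

For an MA(q) process with theta_0 = 1, the autocovariance is
  gamma(k) = sigma^2 * sum_{i=0..q-k} theta_i * theta_{i+k},
and rho(k) = gamma(k) / gamma(0). Sigma^2 cancels.
  numerator   = (1)*(0.793) + (0.793)*(0.755) = 1.391715.
  denominator = (1)^2 + (0.793)^2 + (0.755)^2 = 2.198874.
  rho(1) = 1.391715 / 2.198874 = 0.6329.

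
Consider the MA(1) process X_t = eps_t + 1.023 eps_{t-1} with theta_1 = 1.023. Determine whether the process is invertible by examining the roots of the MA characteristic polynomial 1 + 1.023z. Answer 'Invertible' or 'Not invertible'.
\text{Not invertible}

The MA(q) characteristic polynomial is P(z) = 1 + 1.023z.
Invertibility requires all roots to lie outside the unit circle, i.e. |z| > 1 for every root.
This is linear in z: 1 + (1.023) z = 0  =>  z = -1/(1.023) = -0.977517,  |z| = 0.977517.
Moduli of all roots: 0.9775.
All moduli strictly greater than 1? No.
Verdict: Not invertible.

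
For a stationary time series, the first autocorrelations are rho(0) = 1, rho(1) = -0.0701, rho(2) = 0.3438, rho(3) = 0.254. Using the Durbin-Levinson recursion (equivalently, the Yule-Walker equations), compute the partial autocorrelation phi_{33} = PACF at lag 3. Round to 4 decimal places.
\phi_{33} = 0.3339

The PACF at lag k is phi_{kk}, the last component of the solution
to the Yule-Walker system G_k phi = r_k where
  (G_k)_{ij} = rho(|i - j|), (r_k)_i = rho(i), i,j = 1..k.
Equivalently, Durbin-Levinson gives phi_{kk} iteratively:
  phi_{11} = rho(1)
  phi_{kk} = [rho(k) - sum_{j=1..k-1} phi_{k-1,j} rho(k-j)]
            / [1 - sum_{j=1..k-1} phi_{k-1,j} rho(j)],
  phi_{k,j} = phi_{k-1,j} - phi_{kk} phi_{k-1,k-j},  j = 1..k-1.
Step k = 1:
  phi_11 = rho(1) = -0.0701.
Step k = 2:
  phi_22 = [rho(2) - phi_11 rho(1)] / [1 - phi_11 rho(1)] = [0.3438 - (-0.0701)(-0.0701)] / [1 - (-0.0701)(-0.0701)]
         = 0.33888599 / 0.99508599 = 0.34056.
  Update: phi_21 = phi_11 - phi_22 phi_11 = -0.0701 - (0.34056)(-0.0701) = -0.046227.
Step k = 3:
  phi_33 = [rho(3) - phi_21 rho(2) - phi_22 rho(1)] / [1 - phi_21 rho(1) - phi_22 rho(2)]
    numerator   = 0.254 - (-0.046227)(0.3438) - (0.34056)(-0.0701) = 0.29376599
    denominator = 1 - (-0.046227)(-0.0701) - (0.34056)(0.3438) = 0.87967515
  phi_33 = 0.29376599 / 0.87967515 = 0.3339.
Therefore phi_{33} = 0.3339.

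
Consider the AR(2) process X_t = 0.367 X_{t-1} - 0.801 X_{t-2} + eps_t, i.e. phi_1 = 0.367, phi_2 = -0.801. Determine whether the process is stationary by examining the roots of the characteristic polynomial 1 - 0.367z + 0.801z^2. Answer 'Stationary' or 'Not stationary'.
\text{Stationary}

The AR(p) characteristic polynomial is P(z) = 1 - 0.367z + 0.801z^2.
Stationarity requires all roots to lie outside the unit circle, i.e. |z| > 1 for every root.
Set 1 + (-0.367) z + (0.801) z^2 = 0, i.e. a z^2 + b z + c = 0 with a = 0.801, b = -0.367, c = 1.
Discriminant D = b^2 - 4ac = (-0.367)^2 - 4*(0.801)*1 = 0.134689 - (3.204) = -3.069311.
D < 0, so the roots are the complex-conjugate pair z = (-b +/- i sqrt(-D)) / (2a) = 0.2291 +/- 1.0936i.
For a conjugate pair |z|^2 = z * conj(z) = (product of roots) = c/a = 1/(0.801) = 1.248439, so |z| = sqrt(1.248439) = 1.1173 for both roots.
Moduli of all roots: 1.1173, 1.1173.
All moduli strictly greater than 1? Yes.
Verdict: Stationary.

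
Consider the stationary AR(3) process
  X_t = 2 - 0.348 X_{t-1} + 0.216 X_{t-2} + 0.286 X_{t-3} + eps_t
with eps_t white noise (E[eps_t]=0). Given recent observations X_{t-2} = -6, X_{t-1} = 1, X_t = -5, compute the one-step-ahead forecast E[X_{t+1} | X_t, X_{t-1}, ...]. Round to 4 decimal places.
E[X_{t+1} \mid \mathcal F_t] = 2.2400

For an AR(p) model X_t = c + sum_i phi_i X_{t-i} + eps_t, the
one-step-ahead conditional mean is
  E[X_{t+1} | X_t, ...] = c + sum_i phi_i X_{t+1-i}.
Substitute known values:
  E[X_{t+1} | ...] = 2 + (-0.348) * (-5) + (0.216) * (1) + (0.286) * (-6)
                   = 2.2400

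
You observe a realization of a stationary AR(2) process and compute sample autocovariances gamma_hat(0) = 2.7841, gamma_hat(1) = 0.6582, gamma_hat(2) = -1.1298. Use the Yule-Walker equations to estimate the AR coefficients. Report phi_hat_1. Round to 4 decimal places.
\hat\phi_{1} = 0.3520

The Yule-Walker equations for an AR(p) process read, in matrix form,
  Gamma_p phi = r_p,   with   (Gamma_p)_{ij} = gamma(|i - j|),
                       (r_p)_i = gamma(i),   i,j = 1..p.
Substitute the sample gammas (Toeplitz matrix and right-hand side of size 2):
  Gamma_p = [[2.7841, 0.6582], [0.6582, 2.7841]]
  r_p     = [0.6582, -1.1298]
Written out:
  2.7841 phi_1 + 0.6582 phi_2 = 0.6582
  0.6582 phi_1 + 2.7841 phi_2 = -1.1298
Solve by Cramer's rule:
  det = gamma(0)^2 - gamma(1)^2 = (2.7841)^2 - (0.6582)^2 = 7.75121281 - 0.43322724 = 7.31798557
  phi_hat_1 = [gamma(1) gamma(0) - gamma(1) gamma(2)] / det = [(0.6582)(2.7841) - (0.6582)(-1.1298)] / 7.31798557 = 2.57612898 / 7.31798557 = 0.352
  phi_hat_2 = [gamma(0) gamma(2) - gamma(1)^2] / det = [(2.7841)(-1.1298) - (0.6582)^2] / 7.31798557 = -3.57870342 / 7.31798557 = -0.489
So phi_hat = [0.3520, -0.4890].
Therefore phi_hat_1 = 0.3520.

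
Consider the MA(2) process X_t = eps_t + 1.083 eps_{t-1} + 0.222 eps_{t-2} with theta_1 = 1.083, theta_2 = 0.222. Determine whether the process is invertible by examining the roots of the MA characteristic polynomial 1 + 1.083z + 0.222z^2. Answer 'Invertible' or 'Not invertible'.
\text{Invertible}

The MA(q) characteristic polynomial is P(z) = 1 + 1.083z + 0.222z^2.
Invertibility requires all roots to lie outside the unit circle, i.e. |z| > 1 for every root.
Set 1 + (1.083) z + (0.222) z^2 = 0, i.e. a z^2 + b z + c = 0 with a = 0.222, b = 1.083, c = 1.
Discriminant D = b^2 - 4ac = (1.083)^2 - 4*(0.222)*1 = 1.172889 - (0.888) = 0.284889.
D >= 0, so the roots are real: z = (-b +/- sqrt(D)) / (2a) = (-1.083 +/- 0.53375) / (0.444).
  z_1 = (-1.083 + 0.53375) / (0.444) = -1.237,   |z_1| = 1.237.
  z_2 = (-1.083 - 0.53375) / (0.444) = -3.6413,   |z_2| = 3.6413.
Moduli of all roots: 1.2370, 3.6413.
All moduli strictly greater than 1? Yes.
Verdict: Invertible.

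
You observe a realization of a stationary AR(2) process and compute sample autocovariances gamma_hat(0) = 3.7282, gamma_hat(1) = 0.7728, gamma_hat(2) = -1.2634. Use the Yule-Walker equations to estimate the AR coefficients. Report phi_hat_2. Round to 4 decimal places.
\hat\phi_{2} = -0.3990

The Yule-Walker equations for an AR(p) process read, in matrix form,
  Gamma_p phi = r_p,   with   (Gamma_p)_{ij} = gamma(|i - j|),
                       (r_p)_i = gamma(i),   i,j = 1..p.
Substitute the sample gammas (Toeplitz matrix and right-hand side of size 2):
  Gamma_p = [[3.7282, 0.7728], [0.7728, 3.7282]]
  r_p     = [0.7728, -1.2634]
Written out:
  3.7282 phi_1 + 0.7728 phi_2 = 0.7728
  0.7728 phi_1 + 3.7282 phi_2 = -1.2634
Solve by Cramer's rule:
  det = gamma(0)^2 - gamma(1)^2 = (3.7282)^2 - (0.7728)^2 = 13.89947524 - 0.59721984 = 13.3022554
  phi_hat_1 = [gamma(1) gamma(0) - gamma(1) gamma(2)] / det = [(0.7728)(3.7282) - (0.7728)(-1.2634)] / 13.3022554 = 3.85750848 / 13.3022554 = 0.29
  phi_hat_2 = [gamma(0) gamma(2) - gamma(1)^2] / det = [(3.7282)(-1.2634) - (0.7728)^2] / 13.3022554 = -5.30742772 / 13.3022554 = -0.399
So phi_hat = [0.2900, -0.3990].
Therefore phi_hat_2 = -0.3990.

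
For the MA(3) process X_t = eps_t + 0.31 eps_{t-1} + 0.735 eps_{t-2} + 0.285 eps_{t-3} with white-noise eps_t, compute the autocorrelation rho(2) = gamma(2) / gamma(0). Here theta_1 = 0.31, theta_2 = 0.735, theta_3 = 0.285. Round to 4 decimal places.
\rho(2) = 0.4794

For an MA(q) process with theta_0 = 1, the autocovariance is
  gamma(k) = sigma^2 * sum_{i=0..q-k} theta_i * theta_{i+k},
and rho(k) = gamma(k) / gamma(0). Sigma^2 cancels.
  numerator   = (1)*(0.735) + (0.31)*(0.285) = 0.82335.
  denominator = (1)^2 + (0.31)^2 + (0.735)^2 + (0.285)^2 = 1.71755.
  rho(2) = 0.82335 / 1.71755 = 0.4794.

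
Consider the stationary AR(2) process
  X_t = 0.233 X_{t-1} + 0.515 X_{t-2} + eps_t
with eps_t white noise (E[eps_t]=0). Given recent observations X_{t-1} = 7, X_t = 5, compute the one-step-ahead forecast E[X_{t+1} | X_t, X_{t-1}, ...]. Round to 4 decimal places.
E[X_{t+1} \mid \mathcal F_t] = 4.7700

For an AR(p) model X_t = c + sum_i phi_i X_{t-i} + eps_t, the
one-step-ahead conditional mean is
  E[X_{t+1} | X_t, ...] = c + sum_i phi_i X_{t+1-i}.
Substitute known values:
  E[X_{t+1} | ...] = (0.233) * (5) + (0.515) * (7)
                   = 4.7700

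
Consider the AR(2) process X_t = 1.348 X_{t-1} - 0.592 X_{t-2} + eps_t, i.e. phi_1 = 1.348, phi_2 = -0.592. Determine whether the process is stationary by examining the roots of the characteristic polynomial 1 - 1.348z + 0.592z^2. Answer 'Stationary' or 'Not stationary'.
\text{Stationary}

The AR(p) characteristic polynomial is P(z) = 1 - 1.348z + 0.592z^2.
Stationarity requires all roots to lie outside the unit circle, i.e. |z| > 1 for every root.
Set 1 + (-1.348) z + (0.592) z^2 = 0, i.e. a z^2 + b z + c = 0 with a = 0.592, b = -1.348, c = 1.
Discriminant D = b^2 - 4ac = (-1.348)^2 - 4*(0.592)*1 = 1.817104 - (2.368) = -0.550896.
D < 0, so the roots are the complex-conjugate pair z = (-b +/- i sqrt(-D)) / (2a) = 1.1385 +/- 0.6269i.
For a conjugate pair |z|^2 = z * conj(z) = (product of roots) = c/a = 1/(0.592) = 1.689189, so |z| = sqrt(1.689189) = 1.2997 for both roots.
Moduli of all roots: 1.2997, 1.2997.
All moduli strictly greater than 1? Yes.
Verdict: Stationary.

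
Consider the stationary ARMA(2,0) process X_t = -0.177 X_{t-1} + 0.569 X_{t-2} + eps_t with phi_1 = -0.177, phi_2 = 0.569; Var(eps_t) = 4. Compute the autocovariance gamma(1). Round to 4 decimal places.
\gamma(1) = -2.9220

Multiply the model equation by X_{t-k} and take expectations. With theta_0 = psi_0 = 1 and psi_j the MA(infinity) weights, this gives
  gamma(k) - sum_i phi_i gamma(k-i) = c_k,
  c_k = sigma^2 * sum_{j=k..q} theta_j psi_{j-k}   (c_k = 0 for k > q),
using gamma(-m) = gamma(m).
Pure AR (q = 0): c_0 = sigma^2 = 4, c_k = 0 for k >= 1.
Equations for k = 0, 1, 2 (AR order 2, c_2 = 0):
  (E0) gamma(0) = phi_1 gamma(1) + phi_2 gamma(2) + c_0
  (E1) gamma(1) = phi_1 gamma(0) + phi_2 gamma(1) + c_1
  (E2) gamma(2) = phi_1 gamma(1) + phi_2 gamma(0)
From (E1): gamma(1) = A gamma(0) + B with
  A = phi_1 / (1 - phi_2) = -0.177 / 0.431 = -0.410673,   B = c_1 / (1 - phi_2) = 0 / 0.431 = 0.
Insert (E2) into (E0): gamma(0) (1 - phi_2^2) = phi_1 (1 + phi_2) gamma(1) + c_0.
  phi_1 (1 + phi_2) = (-0.177)(1.569) = -0.277713,   1 - phi_2^2 = 0.676239.
Replace gamma(1) by A gamma(0) + B and collect gamma(0):
  gamma(0) [0.676239 - (-0.277713)(-0.410673)] = c_0 = 4
  gamma(0) * 0.56219 = 4
  gamma(0) = 4 / 0.56219 = 7.115035.
  gamma(1) = A gamma(0) = (-0.410673)(7.115035) = -2.921952.
Therefore gamma(1) = -2.9220 (to 4 decimal places).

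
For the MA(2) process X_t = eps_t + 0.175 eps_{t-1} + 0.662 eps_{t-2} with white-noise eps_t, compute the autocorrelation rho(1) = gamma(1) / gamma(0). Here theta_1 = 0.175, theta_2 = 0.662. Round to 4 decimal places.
\rho(1) = 0.1980

For an MA(q) process with theta_0 = 1, the autocovariance is
  gamma(k) = sigma^2 * sum_{i=0..q-k} theta_i * theta_{i+k},
and rho(k) = gamma(k) / gamma(0). Sigma^2 cancels.
  numerator   = (1)*(0.175) + (0.175)*(0.662) = 0.29085.
  denominator = (1)^2 + (0.175)^2 + (0.662)^2 = 1.468869.
  rho(1) = 0.29085 / 1.468869 = 0.1980.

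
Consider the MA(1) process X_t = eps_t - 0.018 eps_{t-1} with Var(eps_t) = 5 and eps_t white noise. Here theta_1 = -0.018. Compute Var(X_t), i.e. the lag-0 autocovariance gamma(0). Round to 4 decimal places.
\gamma(0) = 5.0016

For an MA(q) process X_t = eps_t + sum_i theta_i eps_{t-i} with
Var(eps_t) = sigma^2, the variance is
  gamma(0) = sigma^2 * (1 + sum_i theta_i^2).
  sum_i theta_i^2 = (-0.018)^2 = 0.000324.
  gamma(0) = 5 * (1 + 0.000324) = 5 * 1.000324 = 5.00162, which rounds to 5.0016.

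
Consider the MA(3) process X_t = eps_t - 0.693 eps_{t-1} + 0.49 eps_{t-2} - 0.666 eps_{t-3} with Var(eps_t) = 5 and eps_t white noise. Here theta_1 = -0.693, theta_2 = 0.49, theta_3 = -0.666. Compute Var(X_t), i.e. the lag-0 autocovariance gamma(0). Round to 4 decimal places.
\gamma(0) = 10.8195

For an MA(q) process X_t = eps_t + sum_i theta_i eps_{t-i} with
Var(eps_t) = sigma^2, the variance is
  gamma(0) = sigma^2 * (1 + sum_i theta_i^2).
  sum_i theta_i^2 = (-0.693)^2 + (0.49)^2 + (-0.666)^2 = 0.480249 + 0.2401 + 0.443556 = 1.163905.
  gamma(0) = 5 * (1 + 1.163905) = 5 * 2.163905 = 10.819525, which rounds to 10.8195.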